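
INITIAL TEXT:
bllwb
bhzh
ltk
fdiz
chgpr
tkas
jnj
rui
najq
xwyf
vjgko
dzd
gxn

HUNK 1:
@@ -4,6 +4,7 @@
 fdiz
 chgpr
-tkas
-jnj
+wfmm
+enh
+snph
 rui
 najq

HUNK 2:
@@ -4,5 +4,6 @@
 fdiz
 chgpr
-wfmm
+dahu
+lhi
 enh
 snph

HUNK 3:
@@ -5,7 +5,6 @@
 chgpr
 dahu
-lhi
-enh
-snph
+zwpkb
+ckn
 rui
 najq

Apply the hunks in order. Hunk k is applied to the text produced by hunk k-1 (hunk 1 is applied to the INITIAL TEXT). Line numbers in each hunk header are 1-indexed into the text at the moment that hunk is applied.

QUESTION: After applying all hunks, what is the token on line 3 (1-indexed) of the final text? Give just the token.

Answer: ltk

Derivation:
Hunk 1: at line 4 remove [tkas,jnj] add [wfmm,enh,snph] -> 14 lines: bllwb bhzh ltk fdiz chgpr wfmm enh snph rui najq xwyf vjgko dzd gxn
Hunk 2: at line 4 remove [wfmm] add [dahu,lhi] -> 15 lines: bllwb bhzh ltk fdiz chgpr dahu lhi enh snph rui najq xwyf vjgko dzd gxn
Hunk 3: at line 5 remove [lhi,enh,snph] add [zwpkb,ckn] -> 14 lines: bllwb bhzh ltk fdiz chgpr dahu zwpkb ckn rui najq xwyf vjgko dzd gxn
Final line 3: ltk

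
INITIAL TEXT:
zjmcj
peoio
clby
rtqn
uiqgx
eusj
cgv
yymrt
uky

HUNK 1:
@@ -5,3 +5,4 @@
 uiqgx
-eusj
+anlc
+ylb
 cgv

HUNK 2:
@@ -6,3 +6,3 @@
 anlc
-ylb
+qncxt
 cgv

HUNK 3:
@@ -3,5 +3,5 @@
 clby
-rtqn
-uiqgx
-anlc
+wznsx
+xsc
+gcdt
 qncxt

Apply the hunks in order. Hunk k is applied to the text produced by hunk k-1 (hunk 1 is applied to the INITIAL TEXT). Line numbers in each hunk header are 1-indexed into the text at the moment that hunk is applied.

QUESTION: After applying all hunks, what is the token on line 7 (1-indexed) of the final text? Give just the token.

Hunk 1: at line 5 remove [eusj] add [anlc,ylb] -> 10 lines: zjmcj peoio clby rtqn uiqgx anlc ylb cgv yymrt uky
Hunk 2: at line 6 remove [ylb] add [qncxt] -> 10 lines: zjmcj peoio clby rtqn uiqgx anlc qncxt cgv yymrt uky
Hunk 3: at line 3 remove [rtqn,uiqgx,anlc] add [wznsx,xsc,gcdt] -> 10 lines: zjmcj peoio clby wznsx xsc gcdt qncxt cgv yymrt uky
Final line 7: qncxt

Answer: qncxt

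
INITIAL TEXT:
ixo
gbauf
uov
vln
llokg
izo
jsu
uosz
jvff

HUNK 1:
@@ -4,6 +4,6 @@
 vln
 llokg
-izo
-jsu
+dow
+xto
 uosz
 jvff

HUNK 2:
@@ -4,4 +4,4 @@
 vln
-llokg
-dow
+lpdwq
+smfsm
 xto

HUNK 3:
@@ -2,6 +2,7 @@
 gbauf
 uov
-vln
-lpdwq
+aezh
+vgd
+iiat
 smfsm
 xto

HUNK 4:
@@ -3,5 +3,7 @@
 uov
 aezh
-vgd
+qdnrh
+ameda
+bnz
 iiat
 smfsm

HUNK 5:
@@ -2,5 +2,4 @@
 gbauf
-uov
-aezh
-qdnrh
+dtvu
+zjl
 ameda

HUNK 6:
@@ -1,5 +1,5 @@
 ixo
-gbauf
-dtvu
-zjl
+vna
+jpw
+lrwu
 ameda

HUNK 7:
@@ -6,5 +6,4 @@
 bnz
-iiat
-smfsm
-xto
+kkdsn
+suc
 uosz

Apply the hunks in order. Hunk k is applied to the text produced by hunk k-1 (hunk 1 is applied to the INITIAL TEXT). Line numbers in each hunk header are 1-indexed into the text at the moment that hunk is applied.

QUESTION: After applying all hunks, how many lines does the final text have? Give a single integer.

Answer: 10

Derivation:
Hunk 1: at line 4 remove [izo,jsu] add [dow,xto] -> 9 lines: ixo gbauf uov vln llokg dow xto uosz jvff
Hunk 2: at line 4 remove [llokg,dow] add [lpdwq,smfsm] -> 9 lines: ixo gbauf uov vln lpdwq smfsm xto uosz jvff
Hunk 3: at line 2 remove [vln,lpdwq] add [aezh,vgd,iiat] -> 10 lines: ixo gbauf uov aezh vgd iiat smfsm xto uosz jvff
Hunk 4: at line 3 remove [vgd] add [qdnrh,ameda,bnz] -> 12 lines: ixo gbauf uov aezh qdnrh ameda bnz iiat smfsm xto uosz jvff
Hunk 5: at line 2 remove [uov,aezh,qdnrh] add [dtvu,zjl] -> 11 lines: ixo gbauf dtvu zjl ameda bnz iiat smfsm xto uosz jvff
Hunk 6: at line 1 remove [gbauf,dtvu,zjl] add [vna,jpw,lrwu] -> 11 lines: ixo vna jpw lrwu ameda bnz iiat smfsm xto uosz jvff
Hunk 7: at line 6 remove [iiat,smfsm,xto] add [kkdsn,suc] -> 10 lines: ixo vna jpw lrwu ameda bnz kkdsn suc uosz jvff
Final line count: 10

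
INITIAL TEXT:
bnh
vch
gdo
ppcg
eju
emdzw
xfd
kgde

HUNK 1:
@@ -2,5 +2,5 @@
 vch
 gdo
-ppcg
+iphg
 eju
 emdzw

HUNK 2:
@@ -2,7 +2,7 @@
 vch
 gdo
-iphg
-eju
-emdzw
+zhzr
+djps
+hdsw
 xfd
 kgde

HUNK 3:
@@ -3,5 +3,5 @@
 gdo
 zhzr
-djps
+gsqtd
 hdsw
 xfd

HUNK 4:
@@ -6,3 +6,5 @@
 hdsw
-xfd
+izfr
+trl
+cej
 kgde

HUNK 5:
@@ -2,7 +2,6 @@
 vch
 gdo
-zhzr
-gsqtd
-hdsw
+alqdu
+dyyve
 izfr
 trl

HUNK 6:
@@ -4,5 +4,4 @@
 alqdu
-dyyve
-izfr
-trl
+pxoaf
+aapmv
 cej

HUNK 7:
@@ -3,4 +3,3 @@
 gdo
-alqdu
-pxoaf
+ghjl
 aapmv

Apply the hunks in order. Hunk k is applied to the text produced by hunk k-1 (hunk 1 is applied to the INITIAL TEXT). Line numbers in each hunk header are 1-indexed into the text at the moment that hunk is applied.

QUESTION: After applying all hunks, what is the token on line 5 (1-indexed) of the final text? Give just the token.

Hunk 1: at line 2 remove [ppcg] add [iphg] -> 8 lines: bnh vch gdo iphg eju emdzw xfd kgde
Hunk 2: at line 2 remove [iphg,eju,emdzw] add [zhzr,djps,hdsw] -> 8 lines: bnh vch gdo zhzr djps hdsw xfd kgde
Hunk 3: at line 3 remove [djps] add [gsqtd] -> 8 lines: bnh vch gdo zhzr gsqtd hdsw xfd kgde
Hunk 4: at line 6 remove [xfd] add [izfr,trl,cej] -> 10 lines: bnh vch gdo zhzr gsqtd hdsw izfr trl cej kgde
Hunk 5: at line 2 remove [zhzr,gsqtd,hdsw] add [alqdu,dyyve] -> 9 lines: bnh vch gdo alqdu dyyve izfr trl cej kgde
Hunk 6: at line 4 remove [dyyve,izfr,trl] add [pxoaf,aapmv] -> 8 lines: bnh vch gdo alqdu pxoaf aapmv cej kgde
Hunk 7: at line 3 remove [alqdu,pxoaf] add [ghjl] -> 7 lines: bnh vch gdo ghjl aapmv cej kgde
Final line 5: aapmv

Answer: aapmv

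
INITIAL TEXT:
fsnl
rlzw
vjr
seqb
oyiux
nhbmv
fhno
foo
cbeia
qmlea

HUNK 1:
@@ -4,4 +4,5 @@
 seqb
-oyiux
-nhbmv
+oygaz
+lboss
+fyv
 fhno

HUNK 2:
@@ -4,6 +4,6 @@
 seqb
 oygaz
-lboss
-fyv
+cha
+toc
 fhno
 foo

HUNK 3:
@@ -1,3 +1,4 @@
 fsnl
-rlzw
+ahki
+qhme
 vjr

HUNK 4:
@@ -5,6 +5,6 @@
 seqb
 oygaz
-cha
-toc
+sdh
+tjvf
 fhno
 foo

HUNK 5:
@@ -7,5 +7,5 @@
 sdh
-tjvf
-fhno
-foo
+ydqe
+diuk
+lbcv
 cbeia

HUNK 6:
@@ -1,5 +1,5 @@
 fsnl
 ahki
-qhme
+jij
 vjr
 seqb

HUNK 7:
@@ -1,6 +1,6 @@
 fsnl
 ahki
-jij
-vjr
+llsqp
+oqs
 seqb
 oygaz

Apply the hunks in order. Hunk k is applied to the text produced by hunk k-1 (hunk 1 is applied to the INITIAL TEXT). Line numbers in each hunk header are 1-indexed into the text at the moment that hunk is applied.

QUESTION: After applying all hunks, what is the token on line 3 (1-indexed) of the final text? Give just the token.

Answer: llsqp

Derivation:
Hunk 1: at line 4 remove [oyiux,nhbmv] add [oygaz,lboss,fyv] -> 11 lines: fsnl rlzw vjr seqb oygaz lboss fyv fhno foo cbeia qmlea
Hunk 2: at line 4 remove [lboss,fyv] add [cha,toc] -> 11 lines: fsnl rlzw vjr seqb oygaz cha toc fhno foo cbeia qmlea
Hunk 3: at line 1 remove [rlzw] add [ahki,qhme] -> 12 lines: fsnl ahki qhme vjr seqb oygaz cha toc fhno foo cbeia qmlea
Hunk 4: at line 5 remove [cha,toc] add [sdh,tjvf] -> 12 lines: fsnl ahki qhme vjr seqb oygaz sdh tjvf fhno foo cbeia qmlea
Hunk 5: at line 7 remove [tjvf,fhno,foo] add [ydqe,diuk,lbcv] -> 12 lines: fsnl ahki qhme vjr seqb oygaz sdh ydqe diuk lbcv cbeia qmlea
Hunk 6: at line 1 remove [qhme] add [jij] -> 12 lines: fsnl ahki jij vjr seqb oygaz sdh ydqe diuk lbcv cbeia qmlea
Hunk 7: at line 1 remove [jij,vjr] add [llsqp,oqs] -> 12 lines: fsnl ahki llsqp oqs seqb oygaz sdh ydqe diuk lbcv cbeia qmlea
Final line 3: llsqp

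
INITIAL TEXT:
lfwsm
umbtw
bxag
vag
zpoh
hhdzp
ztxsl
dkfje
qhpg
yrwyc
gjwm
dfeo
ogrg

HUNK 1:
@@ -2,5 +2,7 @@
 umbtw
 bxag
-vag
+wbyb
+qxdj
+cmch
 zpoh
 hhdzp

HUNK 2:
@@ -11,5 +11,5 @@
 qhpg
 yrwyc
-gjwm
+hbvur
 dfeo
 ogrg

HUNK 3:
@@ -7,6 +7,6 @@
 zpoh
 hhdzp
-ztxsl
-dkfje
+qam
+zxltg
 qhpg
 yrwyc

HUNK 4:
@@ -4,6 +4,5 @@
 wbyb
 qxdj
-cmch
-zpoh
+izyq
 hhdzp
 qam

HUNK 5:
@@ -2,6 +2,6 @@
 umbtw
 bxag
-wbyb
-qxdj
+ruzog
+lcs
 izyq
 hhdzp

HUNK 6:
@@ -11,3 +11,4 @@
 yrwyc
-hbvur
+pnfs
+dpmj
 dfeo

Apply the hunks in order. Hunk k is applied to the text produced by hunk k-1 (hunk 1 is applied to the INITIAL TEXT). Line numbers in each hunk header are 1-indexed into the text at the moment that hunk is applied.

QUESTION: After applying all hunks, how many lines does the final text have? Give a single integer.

Answer: 15

Derivation:
Hunk 1: at line 2 remove [vag] add [wbyb,qxdj,cmch] -> 15 lines: lfwsm umbtw bxag wbyb qxdj cmch zpoh hhdzp ztxsl dkfje qhpg yrwyc gjwm dfeo ogrg
Hunk 2: at line 11 remove [gjwm] add [hbvur] -> 15 lines: lfwsm umbtw bxag wbyb qxdj cmch zpoh hhdzp ztxsl dkfje qhpg yrwyc hbvur dfeo ogrg
Hunk 3: at line 7 remove [ztxsl,dkfje] add [qam,zxltg] -> 15 lines: lfwsm umbtw bxag wbyb qxdj cmch zpoh hhdzp qam zxltg qhpg yrwyc hbvur dfeo ogrg
Hunk 4: at line 4 remove [cmch,zpoh] add [izyq] -> 14 lines: lfwsm umbtw bxag wbyb qxdj izyq hhdzp qam zxltg qhpg yrwyc hbvur dfeo ogrg
Hunk 5: at line 2 remove [wbyb,qxdj] add [ruzog,lcs] -> 14 lines: lfwsm umbtw bxag ruzog lcs izyq hhdzp qam zxltg qhpg yrwyc hbvur dfeo ogrg
Hunk 6: at line 11 remove [hbvur] add [pnfs,dpmj] -> 15 lines: lfwsm umbtw bxag ruzog lcs izyq hhdzp qam zxltg qhpg yrwyc pnfs dpmj dfeo ogrg
Final line count: 15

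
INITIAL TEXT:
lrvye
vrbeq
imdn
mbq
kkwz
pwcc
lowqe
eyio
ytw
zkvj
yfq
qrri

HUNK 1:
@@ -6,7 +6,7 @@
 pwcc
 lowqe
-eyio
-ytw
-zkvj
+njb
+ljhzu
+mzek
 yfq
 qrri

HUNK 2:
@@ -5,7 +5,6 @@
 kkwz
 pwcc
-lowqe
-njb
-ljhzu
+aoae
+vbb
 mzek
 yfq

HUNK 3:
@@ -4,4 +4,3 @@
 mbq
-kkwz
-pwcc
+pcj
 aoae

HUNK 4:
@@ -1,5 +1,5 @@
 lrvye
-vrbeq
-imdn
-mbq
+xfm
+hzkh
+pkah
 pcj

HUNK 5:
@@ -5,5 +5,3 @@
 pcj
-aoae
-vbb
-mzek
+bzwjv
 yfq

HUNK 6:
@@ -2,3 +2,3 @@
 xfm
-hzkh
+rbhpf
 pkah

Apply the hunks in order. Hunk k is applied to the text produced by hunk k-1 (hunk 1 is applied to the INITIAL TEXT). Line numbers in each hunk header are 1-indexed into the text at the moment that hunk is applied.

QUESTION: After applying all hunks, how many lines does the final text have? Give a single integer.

Hunk 1: at line 6 remove [eyio,ytw,zkvj] add [njb,ljhzu,mzek] -> 12 lines: lrvye vrbeq imdn mbq kkwz pwcc lowqe njb ljhzu mzek yfq qrri
Hunk 2: at line 5 remove [lowqe,njb,ljhzu] add [aoae,vbb] -> 11 lines: lrvye vrbeq imdn mbq kkwz pwcc aoae vbb mzek yfq qrri
Hunk 3: at line 4 remove [kkwz,pwcc] add [pcj] -> 10 lines: lrvye vrbeq imdn mbq pcj aoae vbb mzek yfq qrri
Hunk 4: at line 1 remove [vrbeq,imdn,mbq] add [xfm,hzkh,pkah] -> 10 lines: lrvye xfm hzkh pkah pcj aoae vbb mzek yfq qrri
Hunk 5: at line 5 remove [aoae,vbb,mzek] add [bzwjv] -> 8 lines: lrvye xfm hzkh pkah pcj bzwjv yfq qrri
Hunk 6: at line 2 remove [hzkh] add [rbhpf] -> 8 lines: lrvye xfm rbhpf pkah pcj bzwjv yfq qrri
Final line count: 8

Answer: 8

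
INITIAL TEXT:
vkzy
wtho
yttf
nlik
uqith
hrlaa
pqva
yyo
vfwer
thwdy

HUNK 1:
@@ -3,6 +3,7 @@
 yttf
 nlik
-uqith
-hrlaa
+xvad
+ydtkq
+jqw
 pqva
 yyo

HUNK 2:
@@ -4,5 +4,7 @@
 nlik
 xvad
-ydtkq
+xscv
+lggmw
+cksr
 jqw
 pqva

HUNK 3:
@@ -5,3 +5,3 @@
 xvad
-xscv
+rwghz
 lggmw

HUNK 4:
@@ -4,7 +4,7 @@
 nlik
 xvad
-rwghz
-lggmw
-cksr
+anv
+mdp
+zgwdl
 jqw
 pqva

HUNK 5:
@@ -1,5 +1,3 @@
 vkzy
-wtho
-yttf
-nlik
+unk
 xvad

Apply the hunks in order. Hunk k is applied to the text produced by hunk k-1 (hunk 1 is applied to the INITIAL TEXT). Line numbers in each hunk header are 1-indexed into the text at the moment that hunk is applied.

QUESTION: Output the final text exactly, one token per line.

Answer: vkzy
unk
xvad
anv
mdp
zgwdl
jqw
pqva
yyo
vfwer
thwdy

Derivation:
Hunk 1: at line 3 remove [uqith,hrlaa] add [xvad,ydtkq,jqw] -> 11 lines: vkzy wtho yttf nlik xvad ydtkq jqw pqva yyo vfwer thwdy
Hunk 2: at line 4 remove [ydtkq] add [xscv,lggmw,cksr] -> 13 lines: vkzy wtho yttf nlik xvad xscv lggmw cksr jqw pqva yyo vfwer thwdy
Hunk 3: at line 5 remove [xscv] add [rwghz] -> 13 lines: vkzy wtho yttf nlik xvad rwghz lggmw cksr jqw pqva yyo vfwer thwdy
Hunk 4: at line 4 remove [rwghz,lggmw,cksr] add [anv,mdp,zgwdl] -> 13 lines: vkzy wtho yttf nlik xvad anv mdp zgwdl jqw pqva yyo vfwer thwdy
Hunk 5: at line 1 remove [wtho,yttf,nlik] add [unk] -> 11 lines: vkzy unk xvad anv mdp zgwdl jqw pqva yyo vfwer thwdy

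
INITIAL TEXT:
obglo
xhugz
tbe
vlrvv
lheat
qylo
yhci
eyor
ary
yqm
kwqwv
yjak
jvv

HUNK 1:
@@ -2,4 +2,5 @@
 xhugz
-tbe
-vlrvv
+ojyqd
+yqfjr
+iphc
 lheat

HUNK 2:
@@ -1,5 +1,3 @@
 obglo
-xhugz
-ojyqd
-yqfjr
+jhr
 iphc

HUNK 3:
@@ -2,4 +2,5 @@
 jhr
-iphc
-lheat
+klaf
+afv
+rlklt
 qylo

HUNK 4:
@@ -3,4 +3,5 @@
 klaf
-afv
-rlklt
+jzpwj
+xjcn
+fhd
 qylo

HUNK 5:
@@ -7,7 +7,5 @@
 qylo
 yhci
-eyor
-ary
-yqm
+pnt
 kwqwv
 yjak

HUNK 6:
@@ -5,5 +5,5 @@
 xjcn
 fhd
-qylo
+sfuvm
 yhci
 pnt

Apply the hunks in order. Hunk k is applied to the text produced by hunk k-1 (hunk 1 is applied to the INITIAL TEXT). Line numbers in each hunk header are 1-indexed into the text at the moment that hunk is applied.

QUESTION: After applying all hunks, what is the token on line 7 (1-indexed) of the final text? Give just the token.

Answer: sfuvm

Derivation:
Hunk 1: at line 2 remove [tbe,vlrvv] add [ojyqd,yqfjr,iphc] -> 14 lines: obglo xhugz ojyqd yqfjr iphc lheat qylo yhci eyor ary yqm kwqwv yjak jvv
Hunk 2: at line 1 remove [xhugz,ojyqd,yqfjr] add [jhr] -> 12 lines: obglo jhr iphc lheat qylo yhci eyor ary yqm kwqwv yjak jvv
Hunk 3: at line 2 remove [iphc,lheat] add [klaf,afv,rlklt] -> 13 lines: obglo jhr klaf afv rlklt qylo yhci eyor ary yqm kwqwv yjak jvv
Hunk 4: at line 3 remove [afv,rlklt] add [jzpwj,xjcn,fhd] -> 14 lines: obglo jhr klaf jzpwj xjcn fhd qylo yhci eyor ary yqm kwqwv yjak jvv
Hunk 5: at line 7 remove [eyor,ary,yqm] add [pnt] -> 12 lines: obglo jhr klaf jzpwj xjcn fhd qylo yhci pnt kwqwv yjak jvv
Hunk 6: at line 5 remove [qylo] add [sfuvm] -> 12 lines: obglo jhr klaf jzpwj xjcn fhd sfuvm yhci pnt kwqwv yjak jvv
Final line 7: sfuvm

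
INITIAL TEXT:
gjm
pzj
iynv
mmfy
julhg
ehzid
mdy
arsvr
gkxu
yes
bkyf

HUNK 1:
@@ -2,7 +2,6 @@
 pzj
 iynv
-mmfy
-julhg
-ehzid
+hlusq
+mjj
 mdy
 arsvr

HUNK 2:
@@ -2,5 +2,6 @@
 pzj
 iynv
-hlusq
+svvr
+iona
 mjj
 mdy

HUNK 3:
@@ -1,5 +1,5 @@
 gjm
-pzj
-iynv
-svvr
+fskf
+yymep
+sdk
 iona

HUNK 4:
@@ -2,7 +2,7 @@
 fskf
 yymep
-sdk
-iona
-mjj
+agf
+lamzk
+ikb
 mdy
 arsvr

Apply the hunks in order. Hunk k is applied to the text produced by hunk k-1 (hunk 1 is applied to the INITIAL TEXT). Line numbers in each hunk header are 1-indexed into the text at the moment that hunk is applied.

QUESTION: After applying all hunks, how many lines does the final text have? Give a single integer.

Hunk 1: at line 2 remove [mmfy,julhg,ehzid] add [hlusq,mjj] -> 10 lines: gjm pzj iynv hlusq mjj mdy arsvr gkxu yes bkyf
Hunk 2: at line 2 remove [hlusq] add [svvr,iona] -> 11 lines: gjm pzj iynv svvr iona mjj mdy arsvr gkxu yes bkyf
Hunk 3: at line 1 remove [pzj,iynv,svvr] add [fskf,yymep,sdk] -> 11 lines: gjm fskf yymep sdk iona mjj mdy arsvr gkxu yes bkyf
Hunk 4: at line 2 remove [sdk,iona,mjj] add [agf,lamzk,ikb] -> 11 lines: gjm fskf yymep agf lamzk ikb mdy arsvr gkxu yes bkyf
Final line count: 11

Answer: 11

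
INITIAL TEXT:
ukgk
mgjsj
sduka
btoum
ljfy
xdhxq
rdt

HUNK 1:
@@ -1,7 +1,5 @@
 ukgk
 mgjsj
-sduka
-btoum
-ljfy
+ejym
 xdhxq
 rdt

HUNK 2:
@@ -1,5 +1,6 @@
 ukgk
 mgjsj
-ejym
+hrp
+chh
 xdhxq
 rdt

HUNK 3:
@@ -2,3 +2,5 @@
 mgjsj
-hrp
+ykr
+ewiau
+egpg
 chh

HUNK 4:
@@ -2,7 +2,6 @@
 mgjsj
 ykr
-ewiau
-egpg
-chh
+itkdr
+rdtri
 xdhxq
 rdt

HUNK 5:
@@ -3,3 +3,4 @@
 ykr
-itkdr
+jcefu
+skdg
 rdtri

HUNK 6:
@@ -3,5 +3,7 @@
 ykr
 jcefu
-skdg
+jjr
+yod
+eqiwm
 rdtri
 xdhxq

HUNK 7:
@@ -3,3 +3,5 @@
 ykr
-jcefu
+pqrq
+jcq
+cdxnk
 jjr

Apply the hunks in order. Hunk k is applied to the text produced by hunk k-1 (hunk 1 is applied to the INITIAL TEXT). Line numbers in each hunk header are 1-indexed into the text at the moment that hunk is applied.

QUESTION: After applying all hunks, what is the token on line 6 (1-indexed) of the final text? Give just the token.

Hunk 1: at line 1 remove [sduka,btoum,ljfy] add [ejym] -> 5 lines: ukgk mgjsj ejym xdhxq rdt
Hunk 2: at line 1 remove [ejym] add [hrp,chh] -> 6 lines: ukgk mgjsj hrp chh xdhxq rdt
Hunk 3: at line 2 remove [hrp] add [ykr,ewiau,egpg] -> 8 lines: ukgk mgjsj ykr ewiau egpg chh xdhxq rdt
Hunk 4: at line 2 remove [ewiau,egpg,chh] add [itkdr,rdtri] -> 7 lines: ukgk mgjsj ykr itkdr rdtri xdhxq rdt
Hunk 5: at line 3 remove [itkdr] add [jcefu,skdg] -> 8 lines: ukgk mgjsj ykr jcefu skdg rdtri xdhxq rdt
Hunk 6: at line 3 remove [skdg] add [jjr,yod,eqiwm] -> 10 lines: ukgk mgjsj ykr jcefu jjr yod eqiwm rdtri xdhxq rdt
Hunk 7: at line 3 remove [jcefu] add [pqrq,jcq,cdxnk] -> 12 lines: ukgk mgjsj ykr pqrq jcq cdxnk jjr yod eqiwm rdtri xdhxq rdt
Final line 6: cdxnk

Answer: cdxnk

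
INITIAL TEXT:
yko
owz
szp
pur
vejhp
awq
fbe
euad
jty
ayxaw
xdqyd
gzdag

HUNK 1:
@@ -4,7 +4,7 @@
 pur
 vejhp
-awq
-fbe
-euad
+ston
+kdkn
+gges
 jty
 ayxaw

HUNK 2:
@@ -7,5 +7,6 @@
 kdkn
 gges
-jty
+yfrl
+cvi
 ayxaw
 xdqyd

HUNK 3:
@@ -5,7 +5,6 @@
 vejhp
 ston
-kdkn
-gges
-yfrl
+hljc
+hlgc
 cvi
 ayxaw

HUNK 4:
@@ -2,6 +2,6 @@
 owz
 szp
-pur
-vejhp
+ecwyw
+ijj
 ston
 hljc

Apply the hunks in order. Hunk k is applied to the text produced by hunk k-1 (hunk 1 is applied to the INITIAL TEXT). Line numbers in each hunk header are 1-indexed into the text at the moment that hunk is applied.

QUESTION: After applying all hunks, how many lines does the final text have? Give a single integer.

Hunk 1: at line 4 remove [awq,fbe,euad] add [ston,kdkn,gges] -> 12 lines: yko owz szp pur vejhp ston kdkn gges jty ayxaw xdqyd gzdag
Hunk 2: at line 7 remove [jty] add [yfrl,cvi] -> 13 lines: yko owz szp pur vejhp ston kdkn gges yfrl cvi ayxaw xdqyd gzdag
Hunk 3: at line 5 remove [kdkn,gges,yfrl] add [hljc,hlgc] -> 12 lines: yko owz szp pur vejhp ston hljc hlgc cvi ayxaw xdqyd gzdag
Hunk 4: at line 2 remove [pur,vejhp] add [ecwyw,ijj] -> 12 lines: yko owz szp ecwyw ijj ston hljc hlgc cvi ayxaw xdqyd gzdag
Final line count: 12

Answer: 12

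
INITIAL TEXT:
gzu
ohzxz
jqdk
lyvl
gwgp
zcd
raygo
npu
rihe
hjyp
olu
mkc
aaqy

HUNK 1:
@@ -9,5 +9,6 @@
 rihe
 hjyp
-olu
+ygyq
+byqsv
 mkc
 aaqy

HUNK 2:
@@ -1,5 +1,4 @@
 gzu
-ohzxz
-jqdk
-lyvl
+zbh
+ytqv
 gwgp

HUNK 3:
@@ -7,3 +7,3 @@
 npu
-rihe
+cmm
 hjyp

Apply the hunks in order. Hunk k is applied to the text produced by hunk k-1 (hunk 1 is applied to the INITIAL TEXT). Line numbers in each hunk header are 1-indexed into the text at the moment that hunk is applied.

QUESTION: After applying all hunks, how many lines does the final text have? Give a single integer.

Hunk 1: at line 9 remove [olu] add [ygyq,byqsv] -> 14 lines: gzu ohzxz jqdk lyvl gwgp zcd raygo npu rihe hjyp ygyq byqsv mkc aaqy
Hunk 2: at line 1 remove [ohzxz,jqdk,lyvl] add [zbh,ytqv] -> 13 lines: gzu zbh ytqv gwgp zcd raygo npu rihe hjyp ygyq byqsv mkc aaqy
Hunk 3: at line 7 remove [rihe] add [cmm] -> 13 lines: gzu zbh ytqv gwgp zcd raygo npu cmm hjyp ygyq byqsv mkc aaqy
Final line count: 13

Answer: 13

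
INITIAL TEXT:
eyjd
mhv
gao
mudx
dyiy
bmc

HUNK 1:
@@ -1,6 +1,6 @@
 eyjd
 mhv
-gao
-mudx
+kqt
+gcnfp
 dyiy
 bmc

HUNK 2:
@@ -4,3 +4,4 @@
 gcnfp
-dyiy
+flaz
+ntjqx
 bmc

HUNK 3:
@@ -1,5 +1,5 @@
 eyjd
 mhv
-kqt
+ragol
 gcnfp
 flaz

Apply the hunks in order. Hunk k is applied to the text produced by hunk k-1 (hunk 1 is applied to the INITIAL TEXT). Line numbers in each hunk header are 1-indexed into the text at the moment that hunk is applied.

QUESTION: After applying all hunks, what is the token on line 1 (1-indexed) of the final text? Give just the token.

Answer: eyjd

Derivation:
Hunk 1: at line 1 remove [gao,mudx] add [kqt,gcnfp] -> 6 lines: eyjd mhv kqt gcnfp dyiy bmc
Hunk 2: at line 4 remove [dyiy] add [flaz,ntjqx] -> 7 lines: eyjd mhv kqt gcnfp flaz ntjqx bmc
Hunk 3: at line 1 remove [kqt] add [ragol] -> 7 lines: eyjd mhv ragol gcnfp flaz ntjqx bmc
Final line 1: eyjd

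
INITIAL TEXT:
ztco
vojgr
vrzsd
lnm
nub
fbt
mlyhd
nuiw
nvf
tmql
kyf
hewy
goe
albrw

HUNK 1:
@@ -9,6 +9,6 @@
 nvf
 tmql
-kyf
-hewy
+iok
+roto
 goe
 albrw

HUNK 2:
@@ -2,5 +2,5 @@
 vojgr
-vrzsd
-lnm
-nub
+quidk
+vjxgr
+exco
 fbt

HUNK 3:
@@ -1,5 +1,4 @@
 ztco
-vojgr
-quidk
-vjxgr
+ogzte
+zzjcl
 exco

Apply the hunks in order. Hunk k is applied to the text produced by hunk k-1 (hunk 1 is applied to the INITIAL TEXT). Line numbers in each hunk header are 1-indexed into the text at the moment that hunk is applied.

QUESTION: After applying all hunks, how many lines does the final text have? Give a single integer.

Answer: 13

Derivation:
Hunk 1: at line 9 remove [kyf,hewy] add [iok,roto] -> 14 lines: ztco vojgr vrzsd lnm nub fbt mlyhd nuiw nvf tmql iok roto goe albrw
Hunk 2: at line 2 remove [vrzsd,lnm,nub] add [quidk,vjxgr,exco] -> 14 lines: ztco vojgr quidk vjxgr exco fbt mlyhd nuiw nvf tmql iok roto goe albrw
Hunk 3: at line 1 remove [vojgr,quidk,vjxgr] add [ogzte,zzjcl] -> 13 lines: ztco ogzte zzjcl exco fbt mlyhd nuiw nvf tmql iok roto goe albrw
Final line count: 13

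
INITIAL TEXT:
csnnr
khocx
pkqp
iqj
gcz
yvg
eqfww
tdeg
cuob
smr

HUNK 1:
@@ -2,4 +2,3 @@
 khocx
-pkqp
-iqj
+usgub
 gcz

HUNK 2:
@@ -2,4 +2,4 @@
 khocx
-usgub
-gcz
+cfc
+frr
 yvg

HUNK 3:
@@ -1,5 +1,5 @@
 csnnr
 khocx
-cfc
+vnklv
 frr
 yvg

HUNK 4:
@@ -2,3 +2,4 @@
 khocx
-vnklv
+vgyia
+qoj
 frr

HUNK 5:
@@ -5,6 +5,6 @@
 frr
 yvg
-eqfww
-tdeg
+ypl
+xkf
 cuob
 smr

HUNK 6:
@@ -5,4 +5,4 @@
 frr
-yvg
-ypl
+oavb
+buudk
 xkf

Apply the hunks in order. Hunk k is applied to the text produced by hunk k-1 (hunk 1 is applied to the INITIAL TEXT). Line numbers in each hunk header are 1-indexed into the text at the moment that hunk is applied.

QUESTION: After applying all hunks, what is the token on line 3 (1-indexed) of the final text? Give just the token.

Answer: vgyia

Derivation:
Hunk 1: at line 2 remove [pkqp,iqj] add [usgub] -> 9 lines: csnnr khocx usgub gcz yvg eqfww tdeg cuob smr
Hunk 2: at line 2 remove [usgub,gcz] add [cfc,frr] -> 9 lines: csnnr khocx cfc frr yvg eqfww tdeg cuob smr
Hunk 3: at line 1 remove [cfc] add [vnklv] -> 9 lines: csnnr khocx vnklv frr yvg eqfww tdeg cuob smr
Hunk 4: at line 2 remove [vnklv] add [vgyia,qoj] -> 10 lines: csnnr khocx vgyia qoj frr yvg eqfww tdeg cuob smr
Hunk 5: at line 5 remove [eqfww,tdeg] add [ypl,xkf] -> 10 lines: csnnr khocx vgyia qoj frr yvg ypl xkf cuob smr
Hunk 6: at line 5 remove [yvg,ypl] add [oavb,buudk] -> 10 lines: csnnr khocx vgyia qoj frr oavb buudk xkf cuob smr
Final line 3: vgyia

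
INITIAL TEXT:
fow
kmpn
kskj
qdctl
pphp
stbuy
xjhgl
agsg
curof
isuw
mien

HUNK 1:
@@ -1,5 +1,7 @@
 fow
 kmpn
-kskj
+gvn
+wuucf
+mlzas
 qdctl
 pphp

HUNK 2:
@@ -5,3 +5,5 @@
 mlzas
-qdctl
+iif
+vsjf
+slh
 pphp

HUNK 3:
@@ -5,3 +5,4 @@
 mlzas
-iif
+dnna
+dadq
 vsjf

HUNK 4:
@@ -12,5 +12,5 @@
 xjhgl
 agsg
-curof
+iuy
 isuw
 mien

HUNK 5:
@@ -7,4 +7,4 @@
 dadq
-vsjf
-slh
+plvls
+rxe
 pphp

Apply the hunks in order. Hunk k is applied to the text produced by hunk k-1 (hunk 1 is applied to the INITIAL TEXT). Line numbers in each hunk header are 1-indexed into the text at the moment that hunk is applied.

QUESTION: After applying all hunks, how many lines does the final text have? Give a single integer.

Answer: 16

Derivation:
Hunk 1: at line 1 remove [kskj] add [gvn,wuucf,mlzas] -> 13 lines: fow kmpn gvn wuucf mlzas qdctl pphp stbuy xjhgl agsg curof isuw mien
Hunk 2: at line 5 remove [qdctl] add [iif,vsjf,slh] -> 15 lines: fow kmpn gvn wuucf mlzas iif vsjf slh pphp stbuy xjhgl agsg curof isuw mien
Hunk 3: at line 5 remove [iif] add [dnna,dadq] -> 16 lines: fow kmpn gvn wuucf mlzas dnna dadq vsjf slh pphp stbuy xjhgl agsg curof isuw mien
Hunk 4: at line 12 remove [curof] add [iuy] -> 16 lines: fow kmpn gvn wuucf mlzas dnna dadq vsjf slh pphp stbuy xjhgl agsg iuy isuw mien
Hunk 5: at line 7 remove [vsjf,slh] add [plvls,rxe] -> 16 lines: fow kmpn gvn wuucf mlzas dnna dadq plvls rxe pphp stbuy xjhgl agsg iuy isuw mien
Final line count: 16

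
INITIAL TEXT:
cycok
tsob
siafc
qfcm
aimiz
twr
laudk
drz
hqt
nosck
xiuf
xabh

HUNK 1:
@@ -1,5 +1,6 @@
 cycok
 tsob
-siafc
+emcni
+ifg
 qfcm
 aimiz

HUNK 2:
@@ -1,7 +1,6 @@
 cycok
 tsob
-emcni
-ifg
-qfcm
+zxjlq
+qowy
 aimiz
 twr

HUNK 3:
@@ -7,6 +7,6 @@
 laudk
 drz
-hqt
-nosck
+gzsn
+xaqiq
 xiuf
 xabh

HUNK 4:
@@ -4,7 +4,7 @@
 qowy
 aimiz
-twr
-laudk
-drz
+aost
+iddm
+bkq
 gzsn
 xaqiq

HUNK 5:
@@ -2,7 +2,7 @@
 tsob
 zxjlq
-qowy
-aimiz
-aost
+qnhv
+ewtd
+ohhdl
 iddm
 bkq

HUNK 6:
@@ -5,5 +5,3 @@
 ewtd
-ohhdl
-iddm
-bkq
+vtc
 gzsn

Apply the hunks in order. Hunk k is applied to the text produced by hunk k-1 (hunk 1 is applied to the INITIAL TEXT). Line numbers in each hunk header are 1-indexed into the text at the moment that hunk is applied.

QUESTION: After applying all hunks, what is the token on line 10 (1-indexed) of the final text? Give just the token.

Hunk 1: at line 1 remove [siafc] add [emcni,ifg] -> 13 lines: cycok tsob emcni ifg qfcm aimiz twr laudk drz hqt nosck xiuf xabh
Hunk 2: at line 1 remove [emcni,ifg,qfcm] add [zxjlq,qowy] -> 12 lines: cycok tsob zxjlq qowy aimiz twr laudk drz hqt nosck xiuf xabh
Hunk 3: at line 7 remove [hqt,nosck] add [gzsn,xaqiq] -> 12 lines: cycok tsob zxjlq qowy aimiz twr laudk drz gzsn xaqiq xiuf xabh
Hunk 4: at line 4 remove [twr,laudk,drz] add [aost,iddm,bkq] -> 12 lines: cycok tsob zxjlq qowy aimiz aost iddm bkq gzsn xaqiq xiuf xabh
Hunk 5: at line 2 remove [qowy,aimiz,aost] add [qnhv,ewtd,ohhdl] -> 12 lines: cycok tsob zxjlq qnhv ewtd ohhdl iddm bkq gzsn xaqiq xiuf xabh
Hunk 6: at line 5 remove [ohhdl,iddm,bkq] add [vtc] -> 10 lines: cycok tsob zxjlq qnhv ewtd vtc gzsn xaqiq xiuf xabh
Final line 10: xabh

Answer: xabh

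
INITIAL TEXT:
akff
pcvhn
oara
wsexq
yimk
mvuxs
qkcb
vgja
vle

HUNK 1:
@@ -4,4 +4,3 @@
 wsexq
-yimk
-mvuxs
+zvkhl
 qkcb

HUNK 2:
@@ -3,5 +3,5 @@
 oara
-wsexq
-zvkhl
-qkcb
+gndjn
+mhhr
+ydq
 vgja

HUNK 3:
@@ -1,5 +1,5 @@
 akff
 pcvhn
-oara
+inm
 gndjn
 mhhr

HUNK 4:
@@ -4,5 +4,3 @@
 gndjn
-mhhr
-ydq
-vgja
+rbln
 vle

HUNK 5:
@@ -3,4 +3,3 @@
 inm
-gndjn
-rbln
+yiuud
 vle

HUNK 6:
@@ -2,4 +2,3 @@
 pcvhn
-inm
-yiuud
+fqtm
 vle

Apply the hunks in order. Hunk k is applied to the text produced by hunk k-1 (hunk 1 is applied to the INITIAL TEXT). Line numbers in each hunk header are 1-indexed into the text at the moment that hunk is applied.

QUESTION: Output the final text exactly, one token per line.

Answer: akff
pcvhn
fqtm
vle

Derivation:
Hunk 1: at line 4 remove [yimk,mvuxs] add [zvkhl] -> 8 lines: akff pcvhn oara wsexq zvkhl qkcb vgja vle
Hunk 2: at line 3 remove [wsexq,zvkhl,qkcb] add [gndjn,mhhr,ydq] -> 8 lines: akff pcvhn oara gndjn mhhr ydq vgja vle
Hunk 3: at line 1 remove [oara] add [inm] -> 8 lines: akff pcvhn inm gndjn mhhr ydq vgja vle
Hunk 4: at line 4 remove [mhhr,ydq,vgja] add [rbln] -> 6 lines: akff pcvhn inm gndjn rbln vle
Hunk 5: at line 3 remove [gndjn,rbln] add [yiuud] -> 5 lines: akff pcvhn inm yiuud vle
Hunk 6: at line 2 remove [inm,yiuud] add [fqtm] -> 4 lines: akff pcvhn fqtm vle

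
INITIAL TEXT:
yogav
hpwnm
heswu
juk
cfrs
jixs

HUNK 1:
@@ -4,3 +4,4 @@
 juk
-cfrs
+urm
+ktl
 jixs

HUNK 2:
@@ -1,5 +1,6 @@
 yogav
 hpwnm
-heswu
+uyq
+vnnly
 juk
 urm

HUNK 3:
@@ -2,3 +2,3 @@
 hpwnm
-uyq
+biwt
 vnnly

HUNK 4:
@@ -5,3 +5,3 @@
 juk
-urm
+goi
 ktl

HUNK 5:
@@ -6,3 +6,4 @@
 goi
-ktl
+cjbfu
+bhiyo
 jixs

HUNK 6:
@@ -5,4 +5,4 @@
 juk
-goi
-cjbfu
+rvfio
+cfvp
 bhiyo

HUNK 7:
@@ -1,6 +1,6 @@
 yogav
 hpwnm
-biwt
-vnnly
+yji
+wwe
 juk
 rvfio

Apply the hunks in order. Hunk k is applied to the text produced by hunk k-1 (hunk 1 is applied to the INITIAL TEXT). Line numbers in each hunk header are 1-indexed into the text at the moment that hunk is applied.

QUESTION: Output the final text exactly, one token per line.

Answer: yogav
hpwnm
yji
wwe
juk
rvfio
cfvp
bhiyo
jixs

Derivation:
Hunk 1: at line 4 remove [cfrs] add [urm,ktl] -> 7 lines: yogav hpwnm heswu juk urm ktl jixs
Hunk 2: at line 1 remove [heswu] add [uyq,vnnly] -> 8 lines: yogav hpwnm uyq vnnly juk urm ktl jixs
Hunk 3: at line 2 remove [uyq] add [biwt] -> 8 lines: yogav hpwnm biwt vnnly juk urm ktl jixs
Hunk 4: at line 5 remove [urm] add [goi] -> 8 lines: yogav hpwnm biwt vnnly juk goi ktl jixs
Hunk 5: at line 6 remove [ktl] add [cjbfu,bhiyo] -> 9 lines: yogav hpwnm biwt vnnly juk goi cjbfu bhiyo jixs
Hunk 6: at line 5 remove [goi,cjbfu] add [rvfio,cfvp] -> 9 lines: yogav hpwnm biwt vnnly juk rvfio cfvp bhiyo jixs
Hunk 7: at line 1 remove [biwt,vnnly] add [yji,wwe] -> 9 lines: yogav hpwnm yji wwe juk rvfio cfvp bhiyo jixs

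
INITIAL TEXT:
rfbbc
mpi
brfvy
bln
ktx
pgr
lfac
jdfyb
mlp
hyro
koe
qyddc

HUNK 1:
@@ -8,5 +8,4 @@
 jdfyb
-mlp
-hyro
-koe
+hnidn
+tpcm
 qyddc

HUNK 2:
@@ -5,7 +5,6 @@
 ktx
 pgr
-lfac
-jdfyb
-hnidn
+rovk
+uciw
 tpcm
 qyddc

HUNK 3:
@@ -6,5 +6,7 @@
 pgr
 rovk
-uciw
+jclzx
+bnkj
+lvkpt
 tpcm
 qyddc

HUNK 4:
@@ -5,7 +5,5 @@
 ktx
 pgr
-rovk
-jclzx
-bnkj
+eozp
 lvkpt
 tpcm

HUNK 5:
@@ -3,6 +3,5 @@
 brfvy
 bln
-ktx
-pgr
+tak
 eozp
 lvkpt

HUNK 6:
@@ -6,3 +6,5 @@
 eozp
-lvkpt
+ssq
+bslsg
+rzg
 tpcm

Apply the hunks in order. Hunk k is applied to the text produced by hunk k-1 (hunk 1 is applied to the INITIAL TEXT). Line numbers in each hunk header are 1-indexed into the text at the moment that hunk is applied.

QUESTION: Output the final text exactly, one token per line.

Hunk 1: at line 8 remove [mlp,hyro,koe] add [hnidn,tpcm] -> 11 lines: rfbbc mpi brfvy bln ktx pgr lfac jdfyb hnidn tpcm qyddc
Hunk 2: at line 5 remove [lfac,jdfyb,hnidn] add [rovk,uciw] -> 10 lines: rfbbc mpi brfvy bln ktx pgr rovk uciw tpcm qyddc
Hunk 3: at line 6 remove [uciw] add [jclzx,bnkj,lvkpt] -> 12 lines: rfbbc mpi brfvy bln ktx pgr rovk jclzx bnkj lvkpt tpcm qyddc
Hunk 4: at line 5 remove [rovk,jclzx,bnkj] add [eozp] -> 10 lines: rfbbc mpi brfvy bln ktx pgr eozp lvkpt tpcm qyddc
Hunk 5: at line 3 remove [ktx,pgr] add [tak] -> 9 lines: rfbbc mpi brfvy bln tak eozp lvkpt tpcm qyddc
Hunk 6: at line 6 remove [lvkpt] add [ssq,bslsg,rzg] -> 11 lines: rfbbc mpi brfvy bln tak eozp ssq bslsg rzg tpcm qyddc

Answer: rfbbc
mpi
brfvy
bln
tak
eozp
ssq
bslsg
rzg
tpcm
qyddc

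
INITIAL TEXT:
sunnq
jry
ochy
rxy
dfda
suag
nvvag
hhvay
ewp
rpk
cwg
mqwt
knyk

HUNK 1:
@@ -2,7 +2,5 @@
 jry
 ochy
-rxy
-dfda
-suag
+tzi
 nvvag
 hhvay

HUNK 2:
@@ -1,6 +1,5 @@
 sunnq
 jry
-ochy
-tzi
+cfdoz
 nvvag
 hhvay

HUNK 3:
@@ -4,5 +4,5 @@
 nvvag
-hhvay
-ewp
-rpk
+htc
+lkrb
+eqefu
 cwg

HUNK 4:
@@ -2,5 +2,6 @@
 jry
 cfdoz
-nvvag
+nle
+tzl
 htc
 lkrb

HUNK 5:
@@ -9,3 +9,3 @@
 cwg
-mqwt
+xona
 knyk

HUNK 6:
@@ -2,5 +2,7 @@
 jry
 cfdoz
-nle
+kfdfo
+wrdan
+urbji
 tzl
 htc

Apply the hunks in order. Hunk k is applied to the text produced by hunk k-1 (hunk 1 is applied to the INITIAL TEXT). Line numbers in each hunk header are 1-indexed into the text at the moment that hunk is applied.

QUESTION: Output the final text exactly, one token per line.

Answer: sunnq
jry
cfdoz
kfdfo
wrdan
urbji
tzl
htc
lkrb
eqefu
cwg
xona
knyk

Derivation:
Hunk 1: at line 2 remove [rxy,dfda,suag] add [tzi] -> 11 lines: sunnq jry ochy tzi nvvag hhvay ewp rpk cwg mqwt knyk
Hunk 2: at line 1 remove [ochy,tzi] add [cfdoz] -> 10 lines: sunnq jry cfdoz nvvag hhvay ewp rpk cwg mqwt knyk
Hunk 3: at line 4 remove [hhvay,ewp,rpk] add [htc,lkrb,eqefu] -> 10 lines: sunnq jry cfdoz nvvag htc lkrb eqefu cwg mqwt knyk
Hunk 4: at line 2 remove [nvvag] add [nle,tzl] -> 11 lines: sunnq jry cfdoz nle tzl htc lkrb eqefu cwg mqwt knyk
Hunk 5: at line 9 remove [mqwt] add [xona] -> 11 lines: sunnq jry cfdoz nle tzl htc lkrb eqefu cwg xona knyk
Hunk 6: at line 2 remove [nle] add [kfdfo,wrdan,urbji] -> 13 lines: sunnq jry cfdoz kfdfo wrdan urbji tzl htc lkrb eqefu cwg xona knyk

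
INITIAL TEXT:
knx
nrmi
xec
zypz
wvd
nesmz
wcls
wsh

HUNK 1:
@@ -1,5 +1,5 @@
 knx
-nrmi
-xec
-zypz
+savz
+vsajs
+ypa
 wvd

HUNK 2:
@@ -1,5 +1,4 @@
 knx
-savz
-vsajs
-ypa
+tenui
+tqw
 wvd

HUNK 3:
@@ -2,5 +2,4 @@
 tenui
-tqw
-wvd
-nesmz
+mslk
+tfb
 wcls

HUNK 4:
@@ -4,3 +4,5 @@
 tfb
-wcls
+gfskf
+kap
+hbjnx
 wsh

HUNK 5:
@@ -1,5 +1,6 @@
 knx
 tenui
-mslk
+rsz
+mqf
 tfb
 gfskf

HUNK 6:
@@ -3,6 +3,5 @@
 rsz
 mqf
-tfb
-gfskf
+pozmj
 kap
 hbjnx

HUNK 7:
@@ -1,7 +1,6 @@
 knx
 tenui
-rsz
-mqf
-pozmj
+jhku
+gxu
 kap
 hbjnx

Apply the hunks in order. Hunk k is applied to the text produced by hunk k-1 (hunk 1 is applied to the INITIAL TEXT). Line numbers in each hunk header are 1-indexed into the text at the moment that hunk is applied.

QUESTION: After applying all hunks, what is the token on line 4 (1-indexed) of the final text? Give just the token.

Answer: gxu

Derivation:
Hunk 1: at line 1 remove [nrmi,xec,zypz] add [savz,vsajs,ypa] -> 8 lines: knx savz vsajs ypa wvd nesmz wcls wsh
Hunk 2: at line 1 remove [savz,vsajs,ypa] add [tenui,tqw] -> 7 lines: knx tenui tqw wvd nesmz wcls wsh
Hunk 3: at line 2 remove [tqw,wvd,nesmz] add [mslk,tfb] -> 6 lines: knx tenui mslk tfb wcls wsh
Hunk 4: at line 4 remove [wcls] add [gfskf,kap,hbjnx] -> 8 lines: knx tenui mslk tfb gfskf kap hbjnx wsh
Hunk 5: at line 1 remove [mslk] add [rsz,mqf] -> 9 lines: knx tenui rsz mqf tfb gfskf kap hbjnx wsh
Hunk 6: at line 3 remove [tfb,gfskf] add [pozmj] -> 8 lines: knx tenui rsz mqf pozmj kap hbjnx wsh
Hunk 7: at line 1 remove [rsz,mqf,pozmj] add [jhku,gxu] -> 7 lines: knx tenui jhku gxu kap hbjnx wsh
Final line 4: gxu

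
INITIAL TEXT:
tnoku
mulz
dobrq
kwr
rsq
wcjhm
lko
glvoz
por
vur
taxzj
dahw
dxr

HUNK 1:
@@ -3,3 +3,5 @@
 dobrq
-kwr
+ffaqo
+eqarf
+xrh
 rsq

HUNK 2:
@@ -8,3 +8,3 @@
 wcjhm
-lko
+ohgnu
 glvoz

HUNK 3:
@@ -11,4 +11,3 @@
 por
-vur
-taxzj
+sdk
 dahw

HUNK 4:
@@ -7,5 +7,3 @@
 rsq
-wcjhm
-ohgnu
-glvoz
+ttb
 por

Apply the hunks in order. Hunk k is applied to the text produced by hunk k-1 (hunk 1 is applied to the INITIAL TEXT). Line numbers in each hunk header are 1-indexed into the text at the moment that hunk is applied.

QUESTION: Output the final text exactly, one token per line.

Hunk 1: at line 3 remove [kwr] add [ffaqo,eqarf,xrh] -> 15 lines: tnoku mulz dobrq ffaqo eqarf xrh rsq wcjhm lko glvoz por vur taxzj dahw dxr
Hunk 2: at line 8 remove [lko] add [ohgnu] -> 15 lines: tnoku mulz dobrq ffaqo eqarf xrh rsq wcjhm ohgnu glvoz por vur taxzj dahw dxr
Hunk 3: at line 11 remove [vur,taxzj] add [sdk] -> 14 lines: tnoku mulz dobrq ffaqo eqarf xrh rsq wcjhm ohgnu glvoz por sdk dahw dxr
Hunk 4: at line 7 remove [wcjhm,ohgnu,glvoz] add [ttb] -> 12 lines: tnoku mulz dobrq ffaqo eqarf xrh rsq ttb por sdk dahw dxr

Answer: tnoku
mulz
dobrq
ffaqo
eqarf
xrh
rsq
ttb
por
sdk
dahw
dxr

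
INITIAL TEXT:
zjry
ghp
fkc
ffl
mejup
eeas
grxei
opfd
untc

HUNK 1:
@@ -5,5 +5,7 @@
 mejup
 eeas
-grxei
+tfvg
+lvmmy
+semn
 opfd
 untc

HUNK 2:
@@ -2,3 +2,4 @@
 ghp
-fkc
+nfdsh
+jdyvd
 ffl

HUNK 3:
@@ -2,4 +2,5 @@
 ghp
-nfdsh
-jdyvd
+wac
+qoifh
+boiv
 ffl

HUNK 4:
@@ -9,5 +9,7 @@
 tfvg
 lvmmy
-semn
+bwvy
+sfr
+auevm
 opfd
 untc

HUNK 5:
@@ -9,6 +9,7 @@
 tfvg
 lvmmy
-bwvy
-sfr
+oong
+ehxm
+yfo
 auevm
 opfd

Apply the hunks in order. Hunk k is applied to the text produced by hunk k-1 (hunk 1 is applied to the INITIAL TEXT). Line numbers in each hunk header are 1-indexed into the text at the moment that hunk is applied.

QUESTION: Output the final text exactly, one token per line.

Hunk 1: at line 5 remove [grxei] add [tfvg,lvmmy,semn] -> 11 lines: zjry ghp fkc ffl mejup eeas tfvg lvmmy semn opfd untc
Hunk 2: at line 2 remove [fkc] add [nfdsh,jdyvd] -> 12 lines: zjry ghp nfdsh jdyvd ffl mejup eeas tfvg lvmmy semn opfd untc
Hunk 3: at line 2 remove [nfdsh,jdyvd] add [wac,qoifh,boiv] -> 13 lines: zjry ghp wac qoifh boiv ffl mejup eeas tfvg lvmmy semn opfd untc
Hunk 4: at line 9 remove [semn] add [bwvy,sfr,auevm] -> 15 lines: zjry ghp wac qoifh boiv ffl mejup eeas tfvg lvmmy bwvy sfr auevm opfd untc
Hunk 5: at line 9 remove [bwvy,sfr] add [oong,ehxm,yfo] -> 16 lines: zjry ghp wac qoifh boiv ffl mejup eeas tfvg lvmmy oong ehxm yfo auevm opfd untc

Answer: zjry
ghp
wac
qoifh
boiv
ffl
mejup
eeas
tfvg
lvmmy
oong
ehxm
yfo
auevm
opfd
untc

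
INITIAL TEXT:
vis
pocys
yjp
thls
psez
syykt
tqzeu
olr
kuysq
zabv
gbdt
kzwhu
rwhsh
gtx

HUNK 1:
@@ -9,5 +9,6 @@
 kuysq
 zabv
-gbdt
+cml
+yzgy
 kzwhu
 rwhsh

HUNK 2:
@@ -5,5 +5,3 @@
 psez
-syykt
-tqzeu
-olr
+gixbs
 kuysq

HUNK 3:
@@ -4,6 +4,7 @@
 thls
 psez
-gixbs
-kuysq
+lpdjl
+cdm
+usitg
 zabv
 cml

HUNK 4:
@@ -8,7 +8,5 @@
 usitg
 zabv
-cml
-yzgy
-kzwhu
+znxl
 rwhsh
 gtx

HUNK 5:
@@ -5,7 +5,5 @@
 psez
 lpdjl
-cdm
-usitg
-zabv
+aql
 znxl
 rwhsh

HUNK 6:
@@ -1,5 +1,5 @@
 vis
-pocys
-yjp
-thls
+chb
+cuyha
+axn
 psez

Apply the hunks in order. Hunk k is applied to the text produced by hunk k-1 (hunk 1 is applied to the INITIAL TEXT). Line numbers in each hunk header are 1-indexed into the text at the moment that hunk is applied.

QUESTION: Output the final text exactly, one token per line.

Hunk 1: at line 9 remove [gbdt] add [cml,yzgy] -> 15 lines: vis pocys yjp thls psez syykt tqzeu olr kuysq zabv cml yzgy kzwhu rwhsh gtx
Hunk 2: at line 5 remove [syykt,tqzeu,olr] add [gixbs] -> 13 lines: vis pocys yjp thls psez gixbs kuysq zabv cml yzgy kzwhu rwhsh gtx
Hunk 3: at line 4 remove [gixbs,kuysq] add [lpdjl,cdm,usitg] -> 14 lines: vis pocys yjp thls psez lpdjl cdm usitg zabv cml yzgy kzwhu rwhsh gtx
Hunk 4: at line 8 remove [cml,yzgy,kzwhu] add [znxl] -> 12 lines: vis pocys yjp thls psez lpdjl cdm usitg zabv znxl rwhsh gtx
Hunk 5: at line 5 remove [cdm,usitg,zabv] add [aql] -> 10 lines: vis pocys yjp thls psez lpdjl aql znxl rwhsh gtx
Hunk 6: at line 1 remove [pocys,yjp,thls] add [chb,cuyha,axn] -> 10 lines: vis chb cuyha axn psez lpdjl aql znxl rwhsh gtx

Answer: vis
chb
cuyha
axn
psez
lpdjl
aql
znxl
rwhsh
gtx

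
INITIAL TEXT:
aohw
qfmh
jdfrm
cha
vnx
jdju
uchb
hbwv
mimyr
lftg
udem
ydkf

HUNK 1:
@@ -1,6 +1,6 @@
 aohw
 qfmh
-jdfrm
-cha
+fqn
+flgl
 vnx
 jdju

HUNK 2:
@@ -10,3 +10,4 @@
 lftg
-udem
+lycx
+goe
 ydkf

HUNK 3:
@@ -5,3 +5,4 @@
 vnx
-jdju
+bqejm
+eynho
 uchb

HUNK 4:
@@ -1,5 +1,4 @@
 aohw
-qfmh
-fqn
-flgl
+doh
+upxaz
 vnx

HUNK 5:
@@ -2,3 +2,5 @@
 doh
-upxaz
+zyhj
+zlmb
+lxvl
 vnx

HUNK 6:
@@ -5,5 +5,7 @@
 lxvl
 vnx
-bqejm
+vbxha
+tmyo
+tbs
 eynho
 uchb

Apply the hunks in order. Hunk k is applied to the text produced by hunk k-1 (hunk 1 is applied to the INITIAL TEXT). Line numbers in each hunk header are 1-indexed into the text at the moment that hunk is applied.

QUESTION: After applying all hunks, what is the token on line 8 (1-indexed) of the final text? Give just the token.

Hunk 1: at line 1 remove [jdfrm,cha] add [fqn,flgl] -> 12 lines: aohw qfmh fqn flgl vnx jdju uchb hbwv mimyr lftg udem ydkf
Hunk 2: at line 10 remove [udem] add [lycx,goe] -> 13 lines: aohw qfmh fqn flgl vnx jdju uchb hbwv mimyr lftg lycx goe ydkf
Hunk 3: at line 5 remove [jdju] add [bqejm,eynho] -> 14 lines: aohw qfmh fqn flgl vnx bqejm eynho uchb hbwv mimyr lftg lycx goe ydkf
Hunk 4: at line 1 remove [qfmh,fqn,flgl] add [doh,upxaz] -> 13 lines: aohw doh upxaz vnx bqejm eynho uchb hbwv mimyr lftg lycx goe ydkf
Hunk 5: at line 2 remove [upxaz] add [zyhj,zlmb,lxvl] -> 15 lines: aohw doh zyhj zlmb lxvl vnx bqejm eynho uchb hbwv mimyr lftg lycx goe ydkf
Hunk 6: at line 5 remove [bqejm] add [vbxha,tmyo,tbs] -> 17 lines: aohw doh zyhj zlmb lxvl vnx vbxha tmyo tbs eynho uchb hbwv mimyr lftg lycx goe ydkf
Final line 8: tmyo

Answer: tmyo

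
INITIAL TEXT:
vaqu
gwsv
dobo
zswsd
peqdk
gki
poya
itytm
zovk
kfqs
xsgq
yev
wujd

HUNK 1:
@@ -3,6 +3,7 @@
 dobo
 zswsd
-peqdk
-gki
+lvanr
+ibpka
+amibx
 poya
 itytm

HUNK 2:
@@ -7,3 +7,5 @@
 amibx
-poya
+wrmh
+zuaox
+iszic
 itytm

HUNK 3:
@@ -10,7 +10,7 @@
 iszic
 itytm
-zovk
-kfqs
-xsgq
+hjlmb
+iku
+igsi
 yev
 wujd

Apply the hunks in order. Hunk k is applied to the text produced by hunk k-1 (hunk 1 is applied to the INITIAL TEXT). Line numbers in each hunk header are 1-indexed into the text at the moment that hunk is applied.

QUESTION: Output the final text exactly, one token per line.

Answer: vaqu
gwsv
dobo
zswsd
lvanr
ibpka
amibx
wrmh
zuaox
iszic
itytm
hjlmb
iku
igsi
yev
wujd

Derivation:
Hunk 1: at line 3 remove [peqdk,gki] add [lvanr,ibpka,amibx] -> 14 lines: vaqu gwsv dobo zswsd lvanr ibpka amibx poya itytm zovk kfqs xsgq yev wujd
Hunk 2: at line 7 remove [poya] add [wrmh,zuaox,iszic] -> 16 lines: vaqu gwsv dobo zswsd lvanr ibpka amibx wrmh zuaox iszic itytm zovk kfqs xsgq yev wujd
Hunk 3: at line 10 remove [zovk,kfqs,xsgq] add [hjlmb,iku,igsi] -> 16 lines: vaqu gwsv dobo zswsd lvanr ibpka amibx wrmh zuaox iszic itytm hjlmb iku igsi yev wujd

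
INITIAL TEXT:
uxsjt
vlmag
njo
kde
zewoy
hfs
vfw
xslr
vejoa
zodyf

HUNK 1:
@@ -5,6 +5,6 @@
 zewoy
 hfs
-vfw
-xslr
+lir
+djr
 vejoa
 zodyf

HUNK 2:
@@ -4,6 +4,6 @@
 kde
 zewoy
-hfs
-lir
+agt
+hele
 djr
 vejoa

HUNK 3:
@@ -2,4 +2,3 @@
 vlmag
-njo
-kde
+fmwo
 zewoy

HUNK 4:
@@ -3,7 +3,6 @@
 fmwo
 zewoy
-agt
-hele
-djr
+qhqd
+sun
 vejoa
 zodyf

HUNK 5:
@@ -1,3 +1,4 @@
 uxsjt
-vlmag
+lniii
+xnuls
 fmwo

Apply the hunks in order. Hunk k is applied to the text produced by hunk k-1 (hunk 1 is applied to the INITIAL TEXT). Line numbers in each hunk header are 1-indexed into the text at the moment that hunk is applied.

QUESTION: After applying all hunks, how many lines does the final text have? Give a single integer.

Hunk 1: at line 5 remove [vfw,xslr] add [lir,djr] -> 10 lines: uxsjt vlmag njo kde zewoy hfs lir djr vejoa zodyf
Hunk 2: at line 4 remove [hfs,lir] add [agt,hele] -> 10 lines: uxsjt vlmag njo kde zewoy agt hele djr vejoa zodyf
Hunk 3: at line 2 remove [njo,kde] add [fmwo] -> 9 lines: uxsjt vlmag fmwo zewoy agt hele djr vejoa zodyf
Hunk 4: at line 3 remove [agt,hele,djr] add [qhqd,sun] -> 8 lines: uxsjt vlmag fmwo zewoy qhqd sun vejoa zodyf
Hunk 5: at line 1 remove [vlmag] add [lniii,xnuls] -> 9 lines: uxsjt lniii xnuls fmwo zewoy qhqd sun vejoa zodyf
Final line count: 9

Answer: 9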